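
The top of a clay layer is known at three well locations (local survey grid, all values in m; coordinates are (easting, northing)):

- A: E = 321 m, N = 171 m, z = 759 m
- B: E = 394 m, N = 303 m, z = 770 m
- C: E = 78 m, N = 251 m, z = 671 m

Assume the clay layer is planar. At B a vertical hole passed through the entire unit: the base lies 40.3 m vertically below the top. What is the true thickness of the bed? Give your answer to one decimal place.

Two edge vectors: A→B = (73, 132, 11), A→C = (-243, 80, -88).
Normal n = (A→B) × (A→C) = (-12496, 3751, 37916).
So ∂z/∂E = −n_x/n_z = 0.32957 and ∂z/∂N = −n_y/n_z = −0.09893.
|∇z| = √(a²+b²) = 0.34410, so dip δ = arctan(0.34410) = 18.99°.
True thickness = vertical thickness × cos δ = 40.3 × cos 18.99° = 38.1 m.

38.1 m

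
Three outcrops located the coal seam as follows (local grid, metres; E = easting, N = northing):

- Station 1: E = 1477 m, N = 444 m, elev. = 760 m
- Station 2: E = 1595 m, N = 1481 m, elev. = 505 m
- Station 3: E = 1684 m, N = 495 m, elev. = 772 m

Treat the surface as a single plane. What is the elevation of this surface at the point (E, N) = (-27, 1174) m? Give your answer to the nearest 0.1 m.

Two edge vectors: Station 1→Station 2 = (118, 1037, -255), Station 1→Station 3 = (207, 51, 12).
Normal n = (Station 1→Station 2) × (Station 1→Station 3) = (25449, -54201, -208641).
So ∂z/∂E = −n_x/n_z = 0.121975 and ∂z/∂N = −n_y/n_z = −0.259781.
Intercept c from Station 1: 760 − 180.16 + 115.34 = 695.19.
At (-27, 1174): z = −3.3 − 305.0 + 695.19 = 386.9 m.

386.9 m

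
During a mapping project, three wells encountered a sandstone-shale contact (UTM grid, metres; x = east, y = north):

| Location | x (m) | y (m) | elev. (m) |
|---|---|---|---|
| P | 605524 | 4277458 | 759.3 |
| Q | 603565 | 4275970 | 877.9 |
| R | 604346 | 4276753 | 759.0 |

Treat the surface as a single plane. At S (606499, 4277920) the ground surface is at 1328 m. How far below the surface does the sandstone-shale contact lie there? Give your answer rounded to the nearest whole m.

Let the plane be z = a·x + b·y + c.
Q−P: −1959a − 1488b = 118.6;  R−P: −1178a − 705b = −0.3.
Solving gives a = 0.22610653, b = −0.37738085.
Then c = 759.3 − a·605524 − b·4277458 = 1478077.09.
At (606499, 4277920): z_contact = 137133.4 − 1614405.1 + 1478077.09 = 805.4 m.
Depth below ground = 1328 − 805.4 = 523 m.

523 m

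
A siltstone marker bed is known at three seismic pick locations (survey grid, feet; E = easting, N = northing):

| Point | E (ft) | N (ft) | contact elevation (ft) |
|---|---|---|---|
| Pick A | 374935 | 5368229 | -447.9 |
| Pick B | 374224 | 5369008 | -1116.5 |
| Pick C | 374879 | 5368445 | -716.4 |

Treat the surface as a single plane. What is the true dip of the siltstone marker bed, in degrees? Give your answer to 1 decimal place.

Two edge vectors: Pick A→Pick B = (-711, 779, -668.6), Pick A→Pick C = (-56, 216, -268.5).
Normal n = (Pick A→Pick B) × (Pick A→Pick C) = (-64743.9, -153461.9, -109952).
So ∂z/∂E = −n_x/n_z = −0.58884 and ∂z/∂N = −n_y/n_z = −1.39572.
Gradient magnitude |∇z| = √(a² + b²) = √(0.34673 + 1.94803) = 1.51485.
True dip = arctan(1.51485) = 56.6°, dipping toward NNE (azimuth ≈ 023°).

56.6°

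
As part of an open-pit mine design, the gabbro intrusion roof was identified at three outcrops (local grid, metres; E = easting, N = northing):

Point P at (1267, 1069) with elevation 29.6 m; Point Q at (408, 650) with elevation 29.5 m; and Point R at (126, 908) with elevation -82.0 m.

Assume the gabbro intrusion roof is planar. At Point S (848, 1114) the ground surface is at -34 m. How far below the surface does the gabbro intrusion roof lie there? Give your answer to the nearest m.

7 m

Two edge vectors: Point P→Point Q = (-859, -419, -0.1), Point P→Point R = (-1141, -161, -111.6).
Normal n = (Point P→Point Q) × (Point P→Point R) = (46744.3, -95750.3, -339780).
So ∂z/∂E = −n_x/n_z = 0.13757 and ∂z/∂N = −n_y/n_z = −0.28180.
Intercept c from Point P: 29.6 − 174.30 + 301.25 = 156.54.
At (848, 1114): z_contact = 116.7 − 313.9 + 156.54 = -40.7 m.
Depth below ground = -34 − (-40.7) = 7 m.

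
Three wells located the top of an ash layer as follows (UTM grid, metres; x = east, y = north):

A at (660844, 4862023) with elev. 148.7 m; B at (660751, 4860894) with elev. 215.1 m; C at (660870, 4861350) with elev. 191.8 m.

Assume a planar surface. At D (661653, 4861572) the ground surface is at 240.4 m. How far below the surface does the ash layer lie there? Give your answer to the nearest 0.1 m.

28.6 m

Let the plane be z = a·x + b·y + c.
B−A: −93a − 1129b = 66.4;  C−A: 26a − 673b = 43.1.
Solving gives a = 0.043208292, b = −0.062372339.
Then c = 148.7 − a·660844 − b·4862023 = 274850.51.
At (661653, 4861572): z_contact = 28588.90 − 303227.62 + 274850.51 = 211.79 m.
Depth below ground = 240.4 − 211.79 = 28.6 m.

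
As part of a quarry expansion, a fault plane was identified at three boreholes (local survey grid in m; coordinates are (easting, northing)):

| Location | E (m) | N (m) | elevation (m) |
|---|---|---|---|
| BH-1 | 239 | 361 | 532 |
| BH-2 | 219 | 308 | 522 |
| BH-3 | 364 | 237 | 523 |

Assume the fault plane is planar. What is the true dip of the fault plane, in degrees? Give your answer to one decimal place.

10.1°

Let the plane be z = a·E + b·N + c.
BH-2−BH-1: −20a − 53b = −10;  BH-3−BH-1: 125a − 124b = −9.
Solving gives a = 0.08380, b = 0.15706.
Gradient magnitude |∇z| = √(a² + b²) = √(0.00702 + 0.02467) = 0.17801.
True dip = arctan(0.17801) = 10.1°, dipping toward SSW (azimuth ≈ 208°).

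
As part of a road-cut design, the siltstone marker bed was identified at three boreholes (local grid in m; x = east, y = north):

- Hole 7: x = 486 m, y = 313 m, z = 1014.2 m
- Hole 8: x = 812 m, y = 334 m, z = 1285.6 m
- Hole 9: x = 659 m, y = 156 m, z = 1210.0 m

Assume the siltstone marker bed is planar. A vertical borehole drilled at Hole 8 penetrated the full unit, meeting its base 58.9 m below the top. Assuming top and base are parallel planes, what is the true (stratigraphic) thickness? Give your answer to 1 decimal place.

Let the plane be z = a·x + b·y + c.
Hole 8−Hole 7: 326a + 21b = 271.4;  Hole 9−Hole 7: 173a − 157b = 195.8.
Solving gives a = 0.85235, b = −0.30792.
|∇z| = √(a²+b²) = 0.90626, so dip δ = arctan(0.90626) = 42.18°.
True thickness = vertical thickness × cos δ = 58.9 × cos 42.18° = 43.6 m.

43.6 m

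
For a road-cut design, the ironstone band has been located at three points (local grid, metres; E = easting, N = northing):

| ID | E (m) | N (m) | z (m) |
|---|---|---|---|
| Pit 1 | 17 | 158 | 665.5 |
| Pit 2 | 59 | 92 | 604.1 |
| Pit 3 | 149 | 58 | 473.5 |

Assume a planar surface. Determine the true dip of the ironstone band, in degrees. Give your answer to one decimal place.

Two edge vectors: Pit 1→Pit 2 = (42, -66, -61.4), Pit 1→Pit 3 = (132, -100, -192).
Normal n = (Pit 1→Pit 2) × (Pit 1→Pit 3) = (6532, -40.8, 4512).
So ∂z/∂E = −n_x/n_z = −1.44770 and ∂z/∂N = −n_y/n_z = 0.00904.
Gradient magnitude |∇z| = √(a² + b²) = √(2.09582 + 0.00008) = 1.44772.
True dip = arctan(1.44772) = 55.4°, dipping toward E (azimuth ≈ 090°).

55.4°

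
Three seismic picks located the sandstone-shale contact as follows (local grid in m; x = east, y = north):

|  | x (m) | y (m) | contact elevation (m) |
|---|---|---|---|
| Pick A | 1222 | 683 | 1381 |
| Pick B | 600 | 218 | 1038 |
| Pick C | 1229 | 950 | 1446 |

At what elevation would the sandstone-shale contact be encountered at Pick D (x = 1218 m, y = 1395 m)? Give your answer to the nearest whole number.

1546 m

Two edge vectors: Pick A→Pick B = (-622, -465, -343), Pick A→Pick C = (7, 267, 65).
Normal n = (Pick A→Pick B) × (Pick A→Pick C) = (61356, 38029, -162819).
So ∂z/∂x = −n_x/n_z = 0.37684 and ∂z/∂y = −n_y/n_z = 0.23357.
Intercept c from Pick A: 1381 − 460.49 − 159.53 = 760.98.
At (1218, 1395): z = 459.0 + 325.8 + 760.98 = 1545.8 m.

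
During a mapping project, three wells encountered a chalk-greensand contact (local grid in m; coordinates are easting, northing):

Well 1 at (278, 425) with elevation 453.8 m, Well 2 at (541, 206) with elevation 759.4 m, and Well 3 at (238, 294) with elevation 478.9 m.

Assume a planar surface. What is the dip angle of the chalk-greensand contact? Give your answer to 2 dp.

Let the plane be z = a·easting + b·northing + c.
Well 2−Well 1: 263a − 219b = 305.6;  Well 3−Well 1: −40a − 131b = 25.1.
Solving gives a = 0.79922, b = −0.43564.
Gradient magnitude |∇z| = √(a² + b²) = √(0.63875 + 0.18978) = 0.91024.
True dip = arctan(0.91024) = 42.31°, dipping toward WNW (azimuth ≈ 299°).

42.31°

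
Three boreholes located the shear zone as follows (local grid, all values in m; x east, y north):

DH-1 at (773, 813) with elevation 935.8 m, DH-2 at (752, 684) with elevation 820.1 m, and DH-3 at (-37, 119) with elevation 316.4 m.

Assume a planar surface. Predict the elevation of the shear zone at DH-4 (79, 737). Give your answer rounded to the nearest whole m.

871 m

Let the plane be z = a·x + b·y + c.
DH-2−DH-1: −21a − 129b = −115.7;  DH-3−DH-1: −810a − 694b = −619.4.
Solving gives a = −0.00437, b = 0.89761.
Then c = 935.8 − a·773 − b·813 = 209.42.
At (79, 737): z = −0.3 + 661.5 + 209.42 = 870.6 m.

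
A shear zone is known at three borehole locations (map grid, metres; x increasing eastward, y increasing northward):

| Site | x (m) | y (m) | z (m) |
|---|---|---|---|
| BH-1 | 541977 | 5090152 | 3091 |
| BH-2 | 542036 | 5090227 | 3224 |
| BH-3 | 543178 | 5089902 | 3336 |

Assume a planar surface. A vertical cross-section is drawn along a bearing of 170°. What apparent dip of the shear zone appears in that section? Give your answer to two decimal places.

Let the plane be z = a·x + b·y + c.
BH-2−BH-1: 59a + 75b = 133;  BH-3−BH-1: 1201a − 250b = 245.
Solving gives a = 0.49249, b = 1.38591.
Unit vector along 170° is (sin 170°, cos 170°) = (0.1736, -0.9848).
Slope in that direction = a·(0.1736) + b·(-0.9848) = −1.27934.
Apparent dip = arctan|1.27934| = 51.99° (true dip is 55.8°, so apparent ≤ true as expected).

51.99°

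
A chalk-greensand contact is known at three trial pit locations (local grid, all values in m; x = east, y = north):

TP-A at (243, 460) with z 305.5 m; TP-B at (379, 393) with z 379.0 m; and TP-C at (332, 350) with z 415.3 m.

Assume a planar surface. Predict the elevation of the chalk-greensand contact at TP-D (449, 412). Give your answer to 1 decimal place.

Two edge vectors: TP-A→TP-B = (136, -67, 73.5), TP-A→TP-C = (89, -110, 109.8).
Normal n = (TP-A→TP-B) × (TP-A→TP-C) = (728.4, -8391.3, -8997).
So ∂z/∂x = −n_x/n_z = 0.08096 and ∂z/∂y = −n_y/n_z = −0.93268.
Intercept c from TP-A: 305.5 − 19.67 + 429.03 = 714.86.
At (449, 412): z = 36.4 − 384.3 + 714.86 = 366.9 m.

366.9 m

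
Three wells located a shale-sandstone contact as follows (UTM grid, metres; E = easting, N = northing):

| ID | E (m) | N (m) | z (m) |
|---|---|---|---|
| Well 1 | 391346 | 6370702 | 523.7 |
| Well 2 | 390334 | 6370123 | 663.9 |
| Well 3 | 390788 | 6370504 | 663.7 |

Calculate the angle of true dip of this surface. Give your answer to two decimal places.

34.03°

Let the plane be z = a·E + b·N + c.
Well 2−Well 1: −1012a − 579b = 140.2;  Well 3−Well 1: −558a − 198b = 140.
Solving gives a = −0.43437, b = 0.51708.
Gradient magnitude |∇z| = √(a² + b²) = √(0.18868 + 0.26737) = 0.67531.
True dip = arctan(0.67531) = 34.03°, dipping toward SE (azimuth ≈ 140°).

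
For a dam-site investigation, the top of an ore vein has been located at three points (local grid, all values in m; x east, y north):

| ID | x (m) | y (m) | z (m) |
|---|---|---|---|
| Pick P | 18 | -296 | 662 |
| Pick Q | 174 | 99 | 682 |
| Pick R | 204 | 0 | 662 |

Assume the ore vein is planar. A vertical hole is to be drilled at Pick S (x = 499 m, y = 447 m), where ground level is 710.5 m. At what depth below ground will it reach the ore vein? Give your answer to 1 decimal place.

51.6 m

Two edge vectors: Pick P→Pick Q = (156, 395, 20), Pick P→Pick R = (186, 296, 0).
Normal n = (Pick P→Pick Q) × (Pick P→Pick R) = (-5920, 3720, -27294).
So ∂z/∂x = −n_x/n_z = −0.21690 and ∂z/∂y = −n_y/n_z = 0.13629.
Intercept c from Pick P: 662 + 3.90 + 40.34 = 706.25.
At (499, 447): z_contact = −108.23 + 60.92 + 706.25 = 658.94 m.
Depth below ground = 710.5 − 658.94 = 51.6 m.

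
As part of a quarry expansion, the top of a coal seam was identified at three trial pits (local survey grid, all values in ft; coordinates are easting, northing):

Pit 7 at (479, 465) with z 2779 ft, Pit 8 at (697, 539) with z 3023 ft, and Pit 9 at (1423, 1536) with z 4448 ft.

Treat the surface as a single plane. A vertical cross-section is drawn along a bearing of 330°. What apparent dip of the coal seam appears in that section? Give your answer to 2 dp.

15.93°

Two edge vectors: Pit 7→Pit 8 = (218, 74, 244), Pit 7→Pit 9 = (944, 1071, 1669).
Normal n = (Pit 7→Pit 8) × (Pit 7→Pit 9) = (-137818, -133506, 163622).
So ∂z/∂easting = −n_x/n_z = 0.84230 and ∂z/∂northing = −n_y/n_z = 0.81594.
Unit vector along 330° is (sin 330°, cos 330°) = (-0.5000, 0.8660).
Slope in that direction = a·(-0.5000) + b·(0.8660) = 0.28548.
Apparent dip = arctan|0.28548| = 15.93° (true dip is 49.5°, so apparent ≤ true as expected).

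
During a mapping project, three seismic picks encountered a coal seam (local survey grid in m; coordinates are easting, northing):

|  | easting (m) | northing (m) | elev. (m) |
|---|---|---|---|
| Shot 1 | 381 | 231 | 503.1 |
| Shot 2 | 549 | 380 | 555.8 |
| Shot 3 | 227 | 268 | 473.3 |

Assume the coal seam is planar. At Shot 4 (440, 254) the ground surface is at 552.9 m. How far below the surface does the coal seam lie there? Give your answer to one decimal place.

34.4 m

Two edge vectors: Shot 1→Shot 2 = (168, 149, 52.7), Shot 1→Shot 3 = (-154, 37, -29.8).
Normal n = (Shot 1→Shot 2) × (Shot 1→Shot 3) = (-6390.1, -3109.4, 29162).
So ∂z/∂easting = −n_x/n_z = 0.21912 and ∂z/∂northing = −n_y/n_z = 0.10663.
Intercept c from Shot 1: 503.1 − 83.49 − 24.63 = 394.98.
At (440, 254): z_contact = 96.41 + 27.08 + 394.98 = 518.48 m.
Depth below ground = 552.9 − 518.48 = 34.4 m.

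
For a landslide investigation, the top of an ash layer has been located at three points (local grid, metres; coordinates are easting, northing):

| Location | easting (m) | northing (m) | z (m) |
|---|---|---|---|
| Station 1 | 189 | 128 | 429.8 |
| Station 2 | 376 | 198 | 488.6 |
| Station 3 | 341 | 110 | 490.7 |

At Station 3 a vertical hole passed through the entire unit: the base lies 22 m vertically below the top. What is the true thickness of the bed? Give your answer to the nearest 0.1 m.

20.3 m

Let the plane be z = a·easting + b·northing + c.
Station 2−Station 1: 187a + 70b = 58.8;  Station 3−Station 1: 152a − 18b = 60.9.
Solving gives a = 0.37994, b = −0.17498.
|∇z| = √(a²+b²) = 0.41829, so dip δ = arctan(0.41829) = 22.70°.
True thickness = vertical thickness × cos δ = 22 × cos 22.70° = 20.3 m.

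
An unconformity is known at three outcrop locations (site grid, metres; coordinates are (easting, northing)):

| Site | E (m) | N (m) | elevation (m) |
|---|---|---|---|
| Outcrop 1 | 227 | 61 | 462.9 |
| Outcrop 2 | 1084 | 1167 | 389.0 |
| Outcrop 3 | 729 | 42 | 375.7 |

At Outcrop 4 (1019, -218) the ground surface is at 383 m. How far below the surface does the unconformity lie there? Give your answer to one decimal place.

Let the plane be z = a·E + b·N + c.
Outcrop 2−Outcrop 1: 857a + 1106b = −73.9;  Outcrop 3−Outcrop 1: 502a − 19b = −87.2.
Solving gives a = −0.171213, b = 0.065849.
Then c = 462.9 − a·227 − b·61 = 497.75.
At (1019, -218): z_contact = −174.47 − 14.36 + 497.75 = 308.93 m.
Depth below ground = 383 − 308.93 = 74.1 m.

74.1 m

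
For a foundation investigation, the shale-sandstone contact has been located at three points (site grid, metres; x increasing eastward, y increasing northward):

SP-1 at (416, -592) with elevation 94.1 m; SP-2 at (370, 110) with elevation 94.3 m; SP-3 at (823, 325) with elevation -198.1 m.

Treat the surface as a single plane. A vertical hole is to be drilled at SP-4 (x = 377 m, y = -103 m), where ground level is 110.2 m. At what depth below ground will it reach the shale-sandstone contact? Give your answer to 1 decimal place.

Two edge vectors: SP-1→SP-2 = (-46, 702, 0.2), SP-1→SP-3 = (407, 917, -292.2).
Normal n = (SP-1→SP-2) × (SP-1→SP-3) = (-205307.8, -13359.8, -327896).
So ∂z/∂x = −n_x/n_z = −0.62614 and ∂z/∂y = −n_y/n_z = −0.04074.
Intercept c from SP-1: 94.1 + 260.47 − 24.12 = 330.45.
At (377, -103): z_contact = −236.05 + 4.20 + 330.45 = 98.60 m.
Depth below ground = 110.2 − 98.60 = 11.6 m.

11.6 m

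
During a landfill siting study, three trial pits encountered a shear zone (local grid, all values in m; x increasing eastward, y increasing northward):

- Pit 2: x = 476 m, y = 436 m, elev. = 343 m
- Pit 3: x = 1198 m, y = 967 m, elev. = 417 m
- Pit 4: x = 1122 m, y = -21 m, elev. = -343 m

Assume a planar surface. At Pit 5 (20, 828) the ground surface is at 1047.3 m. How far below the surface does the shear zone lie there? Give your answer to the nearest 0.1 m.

Let the plane be z = a·x + b·y + c.
Pit 3−Pit 2: 722a + 531b = 74;  Pit 4−Pit 2: 646a − 457b = −686.
Solving gives a = −0.491022, b = 0.807002.
Then c = 343 − a·476 − b·436 = 224.87.
At (20, 828): z_contact = −9.82 + 668.20 + 224.87 = 883.25 m.
Depth below ground = 1047.3 − 883.25 = 164.0 m.

164.0 m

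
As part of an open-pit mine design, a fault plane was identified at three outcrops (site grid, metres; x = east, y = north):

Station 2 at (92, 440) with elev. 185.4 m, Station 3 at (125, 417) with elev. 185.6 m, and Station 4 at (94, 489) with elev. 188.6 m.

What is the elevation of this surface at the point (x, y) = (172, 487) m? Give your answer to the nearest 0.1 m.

Let the plane be z = a·x + b·y + c.
Station 3−Station 2: 33a − 23b = 0.2;  Station 4−Station 2: 2a + 49b = 3.2.
Solving gives a = 0.05015, b = 0.06326.
Then c = 185.4 − a·92 − b·440 = 152.95.
At (172, 487): z = 8.6 + 30.8 + 152.95 = 192.4 m.

192.4 m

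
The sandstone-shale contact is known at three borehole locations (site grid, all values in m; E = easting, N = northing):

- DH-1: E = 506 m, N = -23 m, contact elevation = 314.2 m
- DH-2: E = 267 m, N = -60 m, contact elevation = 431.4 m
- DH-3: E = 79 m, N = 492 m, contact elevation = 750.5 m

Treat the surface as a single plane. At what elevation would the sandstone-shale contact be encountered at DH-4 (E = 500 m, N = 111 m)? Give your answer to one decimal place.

369.8 m

Let the plane be z = a·E + b·N + c.
DH-2−DH-1: −239a − 37b = 117.2;  DH-3−DH-1: −427a + 515b = 436.3.
Solving gives a = −0.55083, b = 0.39048.
Then c = 314.2 − a·506 − b·-23 = 601.90.
At (500, 111): z = −275.4 + 43.3 + 601.90 = 369.8 m.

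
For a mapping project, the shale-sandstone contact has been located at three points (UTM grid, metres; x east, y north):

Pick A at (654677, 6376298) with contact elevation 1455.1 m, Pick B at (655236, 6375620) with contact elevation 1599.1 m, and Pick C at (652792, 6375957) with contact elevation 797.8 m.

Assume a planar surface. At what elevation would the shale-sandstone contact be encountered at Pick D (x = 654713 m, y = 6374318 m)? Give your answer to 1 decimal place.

Let the plane be z = a·x + b·y + c.
Pick B−Pick A: 559a − 678b = 144;  Pick C−Pick A: −1885a − 341b = −657.3.
Solving gives a = 0.336876544, b = 0.065359865.
Then c = 1455.1 − a·654677 − b·6376298 = −635844.20.
At (654713, 6374318): z = 220557.5 + 416624.6 − 635844.20 = 1337.8 m.

1337.8 m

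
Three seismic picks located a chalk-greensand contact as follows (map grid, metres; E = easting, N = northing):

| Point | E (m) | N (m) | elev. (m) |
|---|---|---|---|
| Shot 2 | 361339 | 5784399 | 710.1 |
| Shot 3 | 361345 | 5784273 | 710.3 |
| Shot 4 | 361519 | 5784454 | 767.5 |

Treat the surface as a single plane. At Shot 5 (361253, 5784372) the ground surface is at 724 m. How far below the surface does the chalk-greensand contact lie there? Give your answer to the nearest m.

41 m

Let the plane be z = a·E + b·N + c.
Shot 3−Shot 2: 6a − 126b = 0.2;  Shot 4−Shot 2: 180a + 55b = 57.4.
Solving gives a = 0.31479357, b = 0.01340287.
Then c = 710.1 − a·361339 − b·5784399 = −190564.63.
At (361253, 5784372): z_contact = 113720.1 + 77527.2 − 190564.63 = 682.7 m.
Depth below ground = 724 − 682.7 = 41 m.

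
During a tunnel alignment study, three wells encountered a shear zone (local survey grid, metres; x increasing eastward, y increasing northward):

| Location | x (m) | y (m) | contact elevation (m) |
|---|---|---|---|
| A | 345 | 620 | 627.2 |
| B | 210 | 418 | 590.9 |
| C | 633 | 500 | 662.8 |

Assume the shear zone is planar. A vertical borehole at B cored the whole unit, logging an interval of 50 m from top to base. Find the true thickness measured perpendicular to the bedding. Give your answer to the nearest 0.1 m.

Two edge vectors: A→B = (-135, -202, -36.3), A→C = (288, -120, 35.6).
Normal n = (A→B) × (A→C) = (-11547.2, -5648.4, 74376).
So ∂z/∂x = −n_x/n_z = 0.15525 and ∂z/∂y = −n_y/n_z = 0.07594.
|∇z| = √(a²+b²) = 0.17283, so dip δ = arctan(0.17283) = 9.81°.
True thickness = vertical thickness × cos δ = 50 × cos 9.81° = 49.3 m.

49.3 m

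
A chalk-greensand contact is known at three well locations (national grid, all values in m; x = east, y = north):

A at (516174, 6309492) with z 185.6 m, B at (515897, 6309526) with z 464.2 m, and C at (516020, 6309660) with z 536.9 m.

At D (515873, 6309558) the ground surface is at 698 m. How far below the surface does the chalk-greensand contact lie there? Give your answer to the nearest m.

171 m

Two edge vectors: A→B = (-277, 34, 278.6), A→C = (-154, 168, 351.3).
Normal n = (A→B) × (A→C) = (-34860.6, 54405.7, -41300).
So ∂z/∂x = −n_x/n_z = −0.84408232 and ∂z/∂y = −n_y/n_z = 1.31732930.
Intercept c from A: 185.6 + 435693.35 − 8311678.67 = −7875799.72.
At (515873, 6309558): z_contact = −435439.3 + 8311765.6 − 7875799.72 = 526.6 m.
Depth below ground = 698 − 526.6 = 171 m.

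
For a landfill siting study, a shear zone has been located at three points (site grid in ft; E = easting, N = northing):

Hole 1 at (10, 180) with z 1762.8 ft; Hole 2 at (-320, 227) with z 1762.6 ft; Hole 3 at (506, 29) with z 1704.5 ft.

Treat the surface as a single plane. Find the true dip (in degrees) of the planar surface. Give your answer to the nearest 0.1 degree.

36.4°

Let the plane be z = a·E + b·N + c.
Hole 2−Hole 1: −330a + 47b = −0.2;  Hole 3−Hole 1: 496a − 151b = −58.3.
Solving gives a = 0.10447, b = 0.72925.
Gradient magnitude |∇z| = √(a² + b²) = √(0.01091 + 0.53180) = 0.73669.
True dip = arctan(0.73669) = 36.4°, dipping toward S (azimuth ≈ 188°).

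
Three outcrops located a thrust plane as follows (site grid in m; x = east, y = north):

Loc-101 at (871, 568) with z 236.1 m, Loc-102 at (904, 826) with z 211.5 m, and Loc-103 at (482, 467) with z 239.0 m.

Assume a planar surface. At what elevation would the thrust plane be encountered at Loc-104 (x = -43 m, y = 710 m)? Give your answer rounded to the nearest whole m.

206 m

Let the plane be z = a·x + b·y + c.
Loc-102−Loc-101: 33a + 258b = −24.6;  Loc-103−Loc-101: −389a − 101b = 2.9.
Solving gives a = 0.01790, b = −0.09764.
Then c = 236.1 − a·871 − b·568 = 275.97.
At (-43, 710): z = −0.8 − 69.3 + 275.97 = 205.9 m.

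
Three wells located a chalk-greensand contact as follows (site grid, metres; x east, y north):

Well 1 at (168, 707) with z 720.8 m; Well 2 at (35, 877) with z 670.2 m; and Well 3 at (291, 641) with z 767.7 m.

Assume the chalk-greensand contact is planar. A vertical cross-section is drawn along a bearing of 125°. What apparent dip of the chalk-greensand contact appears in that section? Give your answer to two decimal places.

Let the plane be z = a·x + b·y + c.
Well 2−Well 1: −133a + 170b = −50.6;  Well 3−Well 1: 123a − 66b = 46.9.
Solving gives a = 0.38192, b = 0.00115.
Unit vector along 125° is (sin 125°, cos 125°) = (0.8192, -0.5736).
Slope in that direction = a·(0.8192) + b·(-0.5736) = 0.31219.
Apparent dip = arctan|0.31219| = 17.34° (true dip is 20.9°, so apparent ≤ true as expected).

17.34°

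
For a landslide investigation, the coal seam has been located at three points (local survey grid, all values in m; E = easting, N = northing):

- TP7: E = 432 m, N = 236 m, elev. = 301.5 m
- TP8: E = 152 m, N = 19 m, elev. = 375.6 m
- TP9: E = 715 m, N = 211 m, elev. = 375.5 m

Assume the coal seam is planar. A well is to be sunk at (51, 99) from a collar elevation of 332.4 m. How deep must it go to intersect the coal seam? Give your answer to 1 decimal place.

Let the plane be z = a·E + b·N + c.
TP8−TP7: −280a − 217b = 74.1;  TP9−TP7: 283a − 25b = 74.
Solving gives a = 0.20765, b = −0.60941.
Then c = 301.5 − a·432 − b·236 = 355.62.
At (51, 99): z_contact = 10.59 − 60.33 + 355.62 = 305.87 m.
Depth below ground = 332.4 − 305.87 = 26.5 m.

26.5 m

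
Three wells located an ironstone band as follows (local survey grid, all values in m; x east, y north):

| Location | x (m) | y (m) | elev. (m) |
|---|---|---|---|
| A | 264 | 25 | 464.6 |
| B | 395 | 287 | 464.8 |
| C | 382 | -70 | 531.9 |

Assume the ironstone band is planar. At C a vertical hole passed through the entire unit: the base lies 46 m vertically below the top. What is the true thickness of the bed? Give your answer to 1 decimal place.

Let the plane be z = a·x + b·y + c.
B−A: 131a + 262b = 0.2;  C−A: 118a − 95b = 67.3.
Solving gives a = 0.40708, b = −0.20278.
|∇z| = √(a²+b²) = 0.45479, so dip δ = arctan(0.45479) = 24.46°.
True thickness = vertical thickness × cos δ = 46 × cos 24.46° = 41.9 m.

41.9 m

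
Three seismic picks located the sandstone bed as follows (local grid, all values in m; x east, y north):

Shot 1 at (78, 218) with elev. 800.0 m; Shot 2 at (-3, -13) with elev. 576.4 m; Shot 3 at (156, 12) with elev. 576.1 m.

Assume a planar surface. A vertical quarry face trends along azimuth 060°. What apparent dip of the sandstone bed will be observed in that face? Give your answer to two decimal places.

Two edge vectors: Shot 1→Shot 2 = (-81, -231, -223.6), Shot 1→Shot 3 = (78, -206, -223.9).
Normal n = (Shot 1→Shot 2) × (Shot 1→Shot 3) = (5659.3, -35576.7, 34704).
So ∂z/∂x = −n_x/n_z = −0.16307 and ∂z/∂y = −n_y/n_z = 1.02515.
Unit vector along 060° is (sin 60°, cos 60°) = (0.8660, 0.5000).
Slope in that direction = a·(0.8660) + b·(0.5000) = 0.37135.
Apparent dip = arctan|0.37135| = 20.37° (true dip is 46.1°, so apparent ≤ true as expected).

20.37°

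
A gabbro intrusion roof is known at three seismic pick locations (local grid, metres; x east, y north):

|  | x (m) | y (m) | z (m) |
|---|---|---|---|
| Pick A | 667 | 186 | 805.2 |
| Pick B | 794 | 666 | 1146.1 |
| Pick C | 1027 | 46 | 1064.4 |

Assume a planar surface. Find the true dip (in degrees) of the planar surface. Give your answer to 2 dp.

Two edge vectors: Pick A→Pick B = (127, 480, 340.9), Pick A→Pick C = (360, -140, 259.2).
Normal n = (Pick A→Pick B) × (Pick A→Pick C) = (172142, 89805.6, -190580).
So ∂z/∂x = −n_x/n_z = 0.90325 and ∂z/∂y = −n_y/n_z = 0.47122.
Gradient magnitude |∇z| = √(a² + b²) = √(0.81587 + 0.22205) = 1.01878.
True dip = arctan(1.01878) = 45.53°, dipping toward WSW (azimuth ≈ 242°).

45.53°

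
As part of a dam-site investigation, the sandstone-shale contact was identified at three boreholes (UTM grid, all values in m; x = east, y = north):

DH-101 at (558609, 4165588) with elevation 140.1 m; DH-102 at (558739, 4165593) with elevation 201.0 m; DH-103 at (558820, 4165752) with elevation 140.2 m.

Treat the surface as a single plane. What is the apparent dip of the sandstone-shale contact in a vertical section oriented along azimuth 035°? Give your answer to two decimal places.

Let the plane be z = a·x + b·y + c.
DH-102−DH-101: 130a + 5b = 60.9;  DH-103−DH-101: 211a + 164b = 0.1.
Solving gives a = 0.49283, b = −0.63345.
Unit vector along 035° is (sin 35°, cos 35°) = (0.5736, 0.8192).
Slope in that direction = a·(0.5736) + b·(0.8192) = −0.23622.
Apparent dip = arctan|0.23622| = 13.29° (true dip is 38.7°, so apparent ≤ true as expected).

13.29°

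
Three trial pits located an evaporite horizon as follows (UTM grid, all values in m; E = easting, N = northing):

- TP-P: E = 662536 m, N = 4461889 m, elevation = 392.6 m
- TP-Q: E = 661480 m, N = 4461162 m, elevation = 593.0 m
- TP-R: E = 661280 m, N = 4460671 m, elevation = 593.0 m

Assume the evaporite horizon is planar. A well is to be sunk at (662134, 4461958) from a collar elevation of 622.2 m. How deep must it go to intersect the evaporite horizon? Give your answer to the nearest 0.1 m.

116.2 m

Two edge vectors: TP-P→TP-Q = (-1056, -727, 200.4), TP-P→TP-R = (-1256, -1218, 200.4).
Normal n = (TP-P→TP-Q) × (TP-P→TP-R) = (98396.4, -40080, 373096).
So ∂z/∂E = −n_x/n_z = −0.263729442 and ∂z/∂N = −n_y/n_z = 0.107425435.
Intercept c from TP-P: 392.6 + 174730.25 − 479320.37 = −304197.52.
At (662134, 4461958): z_contact = −174624.23 + 479327.78 − 304197.52 = 506.03 m.
Depth below ground = 622.2 − 506.03 = 116.2 m.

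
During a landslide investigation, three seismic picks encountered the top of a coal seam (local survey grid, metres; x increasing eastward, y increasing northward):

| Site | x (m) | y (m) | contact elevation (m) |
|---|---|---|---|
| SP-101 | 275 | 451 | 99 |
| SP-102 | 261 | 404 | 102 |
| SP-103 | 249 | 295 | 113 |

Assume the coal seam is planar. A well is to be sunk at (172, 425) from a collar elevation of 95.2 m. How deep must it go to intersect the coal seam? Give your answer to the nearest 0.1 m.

Two edge vectors: SP-101→SP-102 = (-14, -47, 3), SP-101→SP-103 = (-26, -156, 14).
Normal n = (SP-101→SP-102) × (SP-101→SP-103) = (-190, 118, 962).
So ∂z/∂x = −n_x/n_z = 0.19751 and ∂z/∂y = −n_y/n_z = −0.12266.
Intercept c from SP-101: 99 − 54.31 + 55.32 = 100.01.
At (172, 425): z_contact = 33.97 − 52.13 + 100.01 = 81.85 m.
Depth below ground = 95.2 − 81.85 = 13.4 m.

13.4 m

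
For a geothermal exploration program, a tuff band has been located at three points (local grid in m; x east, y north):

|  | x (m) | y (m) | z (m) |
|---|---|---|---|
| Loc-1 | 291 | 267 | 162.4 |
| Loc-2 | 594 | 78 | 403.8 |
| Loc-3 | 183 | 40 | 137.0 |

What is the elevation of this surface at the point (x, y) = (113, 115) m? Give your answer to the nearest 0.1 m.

Two edge vectors: Loc-1→Loc-2 = (303, -189, 241.4), Loc-1→Loc-3 = (-108, -227, -25.4).
Normal n = (Loc-1→Loc-2) × (Loc-1→Loc-3) = (59598.4, -18375, -89193).
So ∂z/∂x = −n_x/n_z = 0.66820 and ∂z/∂y = −n_y/n_z = −0.20601.
Intercept c from Loc-1: 162.4 − 194.45 + 55.01 = 22.96.
At (113, 115): z = 75.5 − 23.7 + 22.96 = 74.8 m.

74.8 m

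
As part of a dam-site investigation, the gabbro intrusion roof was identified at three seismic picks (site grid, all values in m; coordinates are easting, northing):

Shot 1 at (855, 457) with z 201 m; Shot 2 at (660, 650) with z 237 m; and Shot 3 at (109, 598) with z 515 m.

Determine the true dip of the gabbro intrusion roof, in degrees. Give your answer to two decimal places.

29.28°

Two edge vectors: Shot 1→Shot 2 = (-195, 193, 36), Shot 1→Shot 3 = (-746, 141, 314).
Normal n = (Shot 1→Shot 2) × (Shot 1→Shot 3) = (55526, 34374, 116483).
So ∂z/∂easting = −n_x/n_z = −0.47669 and ∂z/∂northing = −n_y/n_z = −0.29510.
Gradient magnitude |∇z| = √(a² + b²) = √(0.22723 + 0.08708) = 0.56064.
True dip = arctan(0.56064) = 29.28°, dipping toward ENE (azimuth ≈ 058°).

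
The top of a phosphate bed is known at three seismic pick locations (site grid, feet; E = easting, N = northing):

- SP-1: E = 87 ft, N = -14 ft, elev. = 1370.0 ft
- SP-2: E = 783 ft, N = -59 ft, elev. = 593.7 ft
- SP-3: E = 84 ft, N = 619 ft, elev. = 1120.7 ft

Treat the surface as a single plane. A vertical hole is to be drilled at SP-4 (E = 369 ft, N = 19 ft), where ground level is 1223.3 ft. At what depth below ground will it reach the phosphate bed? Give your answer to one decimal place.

Two edge vectors: SP-1→SP-2 = (696, -45, -776.3), SP-1→SP-3 = (-3, 633, -249.3).
Normal n = (SP-1→SP-2) × (SP-1→SP-3) = (502616.4, 175841.7, 440433).
So ∂z/∂E = −n_x/n_z = −1.14119 and ∂z/∂N = −n_y/n_z = −0.39925.
Intercept c from SP-1: 1370 + 99.28 − 5.59 = 1463.69.
At (369, 19): z_contact = −421.10 − 7.59 + 1463.69 = 1035.01 ft.
Depth below ground = 1223.3 − 1035.01 = 188.3 ft.

188.3 ft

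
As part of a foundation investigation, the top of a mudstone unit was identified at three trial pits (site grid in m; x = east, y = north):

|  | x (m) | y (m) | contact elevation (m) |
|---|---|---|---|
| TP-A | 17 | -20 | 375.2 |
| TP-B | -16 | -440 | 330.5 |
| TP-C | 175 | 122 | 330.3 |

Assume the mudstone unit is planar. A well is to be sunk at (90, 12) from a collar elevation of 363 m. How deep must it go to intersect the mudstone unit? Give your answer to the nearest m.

13 m

Let the plane be z = a·x + b·y + c.
TP-B−TP-A: −33a − 420b = −44.7;  TP-C−TP-A: 158a + 142b = −44.9.
Solving gives a = −0.40869, b = 0.13854.
Then c = 375.2 − a·17 − b·-20 = 384.92.
At (90, 12): z_contact = −36.8 + 1.7 + 384.92 = 349.8 m.
Depth below ground = 363 − 349.8 = 13 m.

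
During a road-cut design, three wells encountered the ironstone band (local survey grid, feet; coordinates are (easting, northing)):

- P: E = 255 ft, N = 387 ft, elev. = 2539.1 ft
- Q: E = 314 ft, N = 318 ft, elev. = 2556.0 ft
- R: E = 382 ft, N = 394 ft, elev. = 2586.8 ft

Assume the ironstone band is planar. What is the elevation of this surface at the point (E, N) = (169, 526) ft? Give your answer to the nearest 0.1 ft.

2517.3 ft

Two edge vectors: P→Q = (59, -69, 16.9), P→R = (127, 7, 47.7).
Normal n = (P→Q) × (P→R) = (-3409.6, -668, 9176).
So ∂z/∂E = −n_x/n_z = 0.37158 and ∂z/∂N = −n_y/n_z = 0.07280.
Intercept c from P: 2539.1 − 94.75 − 28.17 = 2416.17.
At (169, 526): z = 62.8 + 38.3 + 2416.17 = 2517.3 ft.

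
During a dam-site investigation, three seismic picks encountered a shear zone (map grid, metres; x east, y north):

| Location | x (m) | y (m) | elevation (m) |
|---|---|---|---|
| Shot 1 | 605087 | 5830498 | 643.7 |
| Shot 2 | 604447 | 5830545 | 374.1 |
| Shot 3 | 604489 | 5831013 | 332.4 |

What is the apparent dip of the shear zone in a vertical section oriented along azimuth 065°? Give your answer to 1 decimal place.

Let the plane be z = a·x + b·y + c.
Shot 2−Shot 1: −640a + 47b = −269.6;  Shot 3−Shot 1: −598a + 515b = −311.3.
Solving gives a = 0.41199, b = −0.12608.
Unit vector along 065° is (sin 65°, cos 65°) = (0.9063, 0.4226).
Slope in that direction = a·(0.9063) + b·(0.4226) = 0.32011.
Apparent dip = arctan|0.32011| = 17.8° (true dip is 23.3°, so apparent ≤ true as expected).

17.8°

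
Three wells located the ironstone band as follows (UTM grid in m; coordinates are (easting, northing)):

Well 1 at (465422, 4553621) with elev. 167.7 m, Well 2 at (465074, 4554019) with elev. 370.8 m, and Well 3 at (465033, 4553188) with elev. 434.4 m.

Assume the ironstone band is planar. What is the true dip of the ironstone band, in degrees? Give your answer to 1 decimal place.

32.5°

Two edge vectors: Well 1→Well 2 = (-348, 398, 203.1), Well 1→Well 3 = (-389, -433, 266.7).
Normal n = (Well 1→Well 2) × (Well 1→Well 3) = (194088.9, 13805.7, 305506).
So ∂z/∂E = −n_x/n_z = −0.63530 and ∂z/∂N = −n_y/n_z = −0.04519.
Gradient magnitude |∇z| = √(a² + b²) = √(0.40361 + 0.00204) = 0.63691.
True dip = arctan(0.63691) = 32.5°, dipping toward E (azimuth ≈ 086°).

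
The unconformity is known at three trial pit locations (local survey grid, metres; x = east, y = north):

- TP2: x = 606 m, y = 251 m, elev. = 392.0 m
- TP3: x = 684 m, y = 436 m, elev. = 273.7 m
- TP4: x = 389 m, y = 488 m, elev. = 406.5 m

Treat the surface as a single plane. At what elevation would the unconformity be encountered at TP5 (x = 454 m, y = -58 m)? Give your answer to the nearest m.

601 m

Let the plane be z = a·x + b·y + c.
TP3−TP2: 78a + 185b = −118.3;  TP4−TP2: −217a + 237b = 14.5.
Solving gives a = −0.52395, b = −0.41855.
Then c = 392 − a·606 − b·251 = 814.57.
At (454, -58): z = −237.9 + 24.3 + 814.57 = 601.0 m.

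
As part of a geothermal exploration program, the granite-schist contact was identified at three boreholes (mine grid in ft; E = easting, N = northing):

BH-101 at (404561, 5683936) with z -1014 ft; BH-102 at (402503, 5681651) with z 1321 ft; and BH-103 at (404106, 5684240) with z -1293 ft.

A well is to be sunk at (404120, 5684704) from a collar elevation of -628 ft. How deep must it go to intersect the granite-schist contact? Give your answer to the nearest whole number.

Two edge vectors: BH-101→BH-102 = (-2058, -2285, 2335), BH-101→BH-103 = (-455, 304, -279).
Normal n = (BH-101→BH-102) × (BH-101→BH-103) = (-72325, -1636607, -1665307).
So ∂z/∂E = −n_x/n_z = −0.04343043 and ∂z/∂N = −n_y/n_z = −0.98276594.
Intercept c from BH-101: -1014 + 17570.26 + 5585978.71 = 5602534.97.
At (404120, 5684704): z_contact = −17551.1 − 5586733.5 + 5602534.97 = -1749.6 ft.
Depth below ground = -628 − (-1749.6) = 1122 ft.

1122 ft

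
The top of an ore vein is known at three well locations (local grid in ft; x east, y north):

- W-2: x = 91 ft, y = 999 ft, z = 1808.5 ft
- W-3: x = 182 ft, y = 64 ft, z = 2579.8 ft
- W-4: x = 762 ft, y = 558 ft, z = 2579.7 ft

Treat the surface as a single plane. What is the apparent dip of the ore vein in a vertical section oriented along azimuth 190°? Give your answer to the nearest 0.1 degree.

Two edge vectors: W-2→W-3 = (91, -935, 771.3), W-2→W-4 = (671, -441, 771.2).
Normal n = (W-2→W-3) × (W-2→W-4) = (-380928.7, 447363.1, 587254).
So ∂z/∂x = −n_x/n_z = 0.64866 and ∂z/∂y = −n_y/n_z = −0.76179.
Unit vector along 190° is (sin 190°, cos 190°) = (-0.1736, -0.9848).
Slope in that direction = a·(-0.1736) + b·(-0.9848) = 0.63758.
Apparent dip = arctan|0.63758| = 32.5° (true dip is 45.0°, so apparent ≤ true as expected).

32.5°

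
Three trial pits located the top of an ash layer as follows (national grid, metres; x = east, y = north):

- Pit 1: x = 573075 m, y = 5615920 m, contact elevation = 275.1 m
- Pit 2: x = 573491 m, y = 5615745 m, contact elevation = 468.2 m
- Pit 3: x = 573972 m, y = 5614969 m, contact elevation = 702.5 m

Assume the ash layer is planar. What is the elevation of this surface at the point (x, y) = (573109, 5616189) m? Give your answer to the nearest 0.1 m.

285.4 m

Two edge vectors: Pit 1→Pit 2 = (416, -175, 193.1), Pit 1→Pit 3 = (897, -951, 427.4).
Normal n = (Pit 1→Pit 2) × (Pit 1→Pit 3) = (108843.1, -4587.7, -238641).
So ∂z/∂x = −n_x/n_z = 0.456095558 and ∂z/∂y = −n_y/n_z = −0.019224274.
Intercept c from Pit 1: 275.1 − 261376.96 + 107961.99 = −153139.88.
At (573109, 5616189): z = 261392.5 − 107967.2 − 153139.88 = 285.4 m.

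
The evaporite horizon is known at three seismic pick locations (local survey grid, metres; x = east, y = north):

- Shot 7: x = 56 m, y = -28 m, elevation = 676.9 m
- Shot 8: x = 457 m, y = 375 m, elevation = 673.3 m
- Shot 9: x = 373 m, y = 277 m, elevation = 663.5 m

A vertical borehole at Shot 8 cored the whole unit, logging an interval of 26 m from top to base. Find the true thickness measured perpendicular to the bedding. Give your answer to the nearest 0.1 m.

17.4 m

Two edge vectors: Shot 7→Shot 8 = (401, 403, -3.6), Shot 7→Shot 9 = (317, 305, -13.4).
Normal n = (Shot 7→Shot 8) × (Shot 7→Shot 9) = (-4302.2, 4232.2, -5446).
So ∂z/∂x = −n_x/n_z = −0.78997 and ∂z/∂y = −n_y/n_z = 0.77712.
|∇z| = √(a²+b²) = 1.10814, so dip δ = arctan(1.10814) = 47.94°.
True thickness = vertical thickness × cos δ = 26 × cos 47.94° = 17.4 m.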